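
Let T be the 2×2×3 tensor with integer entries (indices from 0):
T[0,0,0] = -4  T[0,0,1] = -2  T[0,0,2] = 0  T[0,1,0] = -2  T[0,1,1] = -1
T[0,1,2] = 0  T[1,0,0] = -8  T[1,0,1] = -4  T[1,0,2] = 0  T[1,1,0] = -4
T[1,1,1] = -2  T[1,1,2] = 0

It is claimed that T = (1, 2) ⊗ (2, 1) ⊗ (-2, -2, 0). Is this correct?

No

Reconstruct entry (0,0,1) from the claimed factors: Σₗ aₗ[0]bₗ[0]cₗ[1] = (1)·(2)·(-2) = -4, but T[0,0,1] = -2. The claim is false.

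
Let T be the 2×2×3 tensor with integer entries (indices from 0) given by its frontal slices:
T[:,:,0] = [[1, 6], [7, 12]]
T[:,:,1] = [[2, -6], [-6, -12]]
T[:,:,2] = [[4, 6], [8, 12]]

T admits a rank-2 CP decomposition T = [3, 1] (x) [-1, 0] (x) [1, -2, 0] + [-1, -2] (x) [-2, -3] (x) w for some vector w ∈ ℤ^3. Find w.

Subtract the known terms from T to get the rank-1 residual R = [-1, -2] (x) [-2, -3] (x) w, so R[i,j,k] = a[i]·b[j]·w[k]. Pick indices with nonzero a[0]·b[0] = (-1)·(-2) = 2. Only the fibre through (0,0,·) is needed: R[0,0,:] = T[0,0,:] − Σₗ aₗ[0]bₗ[0]cₗ = [1, 2, 4] − (3)·(-1)·[1, -2, 0] = [4, -4, 4]. Then w[k] = R[0,0,k] / 2 for each k, giving w = [4, -4, 4] / 2 = [2, -2, 2].

w = [2, -2, 2]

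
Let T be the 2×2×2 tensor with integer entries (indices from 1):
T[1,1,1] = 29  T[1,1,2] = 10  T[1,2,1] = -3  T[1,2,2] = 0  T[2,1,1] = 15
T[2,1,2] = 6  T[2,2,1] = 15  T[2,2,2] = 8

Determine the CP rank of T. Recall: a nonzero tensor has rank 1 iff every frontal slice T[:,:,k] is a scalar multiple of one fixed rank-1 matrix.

Lower bound: the mode-1 unfolding of T (rows indexed by i, columns by (j,k) = (1,1), (1,2), (2,1), (2,2)) is [[29, 10, -3, 0], [15, 6, 15, 8]].
There the 2×2 minor on rows i ∈ {1, 2}, columns (j,k) ∈ {(1,1), (1,2)} is det [[29, 10], [15, 6]] = 24 ≠ 0, so this unfolding has rank ≥ 2; CP rank is at least every unfolding rank, so rank(T) ≥ 2. (This is only a lower bound: in general the CP rank may exceed every unfolding rank, so we still need to exhibit 2 rank-1 terms summing to T.)
Upper bound — finding two terms. Write S_k = T[:,:,k] for the frontal slices: S₁ = [[29, -3], [15, 15]], S₂ = [[10, 0], [6, 8]].
If T = a₁ ⊗ b₁ ⊗ c₁ + a₂ ⊗ b₂ ⊗ c₂ then each S_k = c₁[k]·a₁b₁ᵀ + c₂[k]·a₂b₂ᵀ. S₁ and S₂ are linearly independent, so a₁b₁ᵀ and a₂b₂ᵀ must span the same plane of matrices: they are the rank-1 matrices of the form x·S₁ + y·S₂.
det(x·S₁ + y·S₂) is 480·x² + 400·xy + 80·y² = 80·(2·x + y)(3·x + y), vanishing at (x:y) = (1:-2) and (1:-3).
M₁ = S₁ − 2·S₂ = [[9, -3], [3, -1]] = [3, 1][3, -1]ᵀ and M₂ = S₁ − 3·S₂ = [[-1, -3], [-3, -9]] = −[1, 3][1, 3]ᵀ, so take a₁ = [3, 1], b₁ = [3, -1], a₂ = [1, 3], b₂ = [1, 3].
Each slice is an integer combination of E₁ = a₁b₁ᵀ and E₂ = a₂b₂ᵀ: S₁ = 3·E₁ + 2·E₂, S₂ = E₁ + E₂; reading off coefficients, c₁ = [3, 1] and c₂ = [2, 1].
Hence T = [3, 1] ⊗ [3, -1] ⊗ [3, 1] + [1, 3] ⊗ [1, 3] ⊗ [2, 1], so rank(T) ≤ 2.
These bounds meet, so rank(T) = 2.

2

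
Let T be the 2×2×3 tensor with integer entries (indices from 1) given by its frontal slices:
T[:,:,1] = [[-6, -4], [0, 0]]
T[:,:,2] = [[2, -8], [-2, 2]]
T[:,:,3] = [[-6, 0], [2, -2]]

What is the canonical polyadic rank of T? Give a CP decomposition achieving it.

rank(T) = 3

Lower bound: the mode-3 unfolding of T (rows indexed by k, columns by (i,j) = (1,1), (1,2), (2,1), (2,2)) is [[-6, -4, 0, 0], [2, -8, -2, 2], [-6, 0, 2, -2]].
There the 3×3 minor on rows k ∈ {1, 2, 3}, columns (i,j) ∈ {(1,1), (1,2), (2,1)} is det [[-6, -4, 0], [2, -8, -2], [-6, 0, 2]] = 64 ≠ 0, so this unfolding has rank ≥ 3; CP rank is at least every unfolding rank, so rank(T) ≥ 3. (This is only a lower bound: in general the CP rank may exceed every unfolding rank, so we still need to exhibit 3 rank-1 terms summing to T.)
Upper bound: T is a sum of 3 rank-1 terms, T = [1, 0] ⊗ [1, 0] ⊗ [-2, 2, 2] + [1, 0] ⊗ [1, 1] ⊗ [-4, -4, -4] + [2, -1] ⊗ [1, -1] ⊗ [0, 2, -2] (written with every a and b primitive with positive leading entry and the scale carried by c; CP decompositions are not unique, and this one is verified by expanding entrywise), so rank(T) ≤ 3.
These bounds meet, so rank(T) = 3.
Check entry T[1,1,1] = -6: (1)·(1)·(-2) + (1)·(1)·(-4) + (2)·(1)·(0) = -6.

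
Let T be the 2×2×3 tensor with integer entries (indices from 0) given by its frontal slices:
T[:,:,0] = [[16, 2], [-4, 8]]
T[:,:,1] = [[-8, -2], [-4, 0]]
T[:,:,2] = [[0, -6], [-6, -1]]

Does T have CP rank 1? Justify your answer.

No

The mode-3 unfolding of T (rows indexed by k, columns by (i,j) = (0,0), (0,1), (1,0), (1,1)) is [[16, 2, -4, 8], [-8, -2, -4, 0], [0, -6, -6, -1]].
There the 3×3 minor on rows k ∈ {0, 1, 2}, columns (i,j) ∈ {(0,0), (0,1), (1,0)} is det [[16, 2, -4], [-8, -2, -4], [0, -6, -6]] = -480 ≠ 0, so this unfolding has rank ≥ 3; CP rank is at least every unfolding rank, so rank(T) ≥ 3.
In particular rank(T) ≥ 3 > 1, so T is not rank-1.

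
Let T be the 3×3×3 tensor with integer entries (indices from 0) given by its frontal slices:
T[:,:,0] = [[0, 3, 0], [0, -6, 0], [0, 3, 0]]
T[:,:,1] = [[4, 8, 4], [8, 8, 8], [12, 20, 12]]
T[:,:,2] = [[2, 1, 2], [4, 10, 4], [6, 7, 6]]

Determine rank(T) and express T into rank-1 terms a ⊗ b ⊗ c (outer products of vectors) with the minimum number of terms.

Lower bound: the mode-1 unfolding of T (rows indexed by i, columns by (j,k) = (0,0), (0,1), (0,2), (1,0), (1,1), (1,2), (2,0), (2,1), (2,2)) is [[0, 4, 2, 3, 8, 1, 0, 4, 2], [0, 8, 4, -6, 8, 10, 0, 8, 4], [0, 12, 6, 3, 20, 7, 0, 12, 6]].
There the 2×2 minor on rows i ∈ {0, 1}, columns (j,k) ∈ {(0,1), (1,0)} is det [[4, 3], [8, -6]] = -48 ≠ 0, so this unfolding has rank ≥ 2; CP rank is at least every unfolding rank, so rank(T) ≥ 2. (Flattening ranks never certify an upper bound on CP rank; for that we must actually write T with 2 rank-1 terms.)
Upper bound — finding two terms. Write S_k = T[:,:,k] for the frontal slices: S₀ = [[0, 3, 0], [0, -6, 0], [0, 3, 0]], S₁ = [[4, 8, 4], [8, 8, 8], [12, 20, 12]], S₂ = [[2, 1, 2], [4, 10, 4], [6, 7, 6]].
If T = a₁ ⊗ b₁ ⊗ c₁ + a₂ ⊗ b₂ ⊗ c₂ then each S_k = c₁[k]·a₁b₁ᵀ + c₂[k]·a₂b₂ᵀ. S₀ and S₁ are linearly independent, so a₁b₁ᵀ and a₂b₂ᵀ must span the same plane of matrices: they are the rank-1 matrices of the form x·S₀ + y·S₁.
The 2×2 minor of x·S₀ + y·S₁ on rows {0,1}, columns {0,1} is −48·xy − 32·y² = (-16)·(3·x + 2·y)(y), vanishing at (x:y) = (2:-3) and (1:0).
M₁ = 2·S₀ − 3·S₁ = [[-12, -18, -12], [-24, -36, -24], [-36, -54, -36]] = (-6)·[1, 2, 3][2, 3, 2]ᵀ and M₂ = S₀ = [[0, 3, 0], [0, -6, 0], [0, 3, 0]] = 3·[1, -2, 1][0, 1, 0]ᵀ, so take a₁ = [1, 2, 3], b₁ = [2, 3, 2], a₂ = [1, -2, 1], b₂ = [0, 1, 0].
Each slice is an integer combination of E₁ = a₁b₁ᵀ and E₂ = a₂b₂ᵀ: S₀ = 3·E₂, S₁ = 2·E₁ + 2·E₂, S₂ = E₁ − 2·E₂; reading off coefficients, c₁ = [0, 2, 1] and c₂ = [3, 2, -2].
Hence T = [1, 2, 3] ⊗ [2, 3, 2] ⊗ [0, 2, 1] + [1, -2, 1] ⊗ [0, 1, 0] ⊗ [3, 2, -2], so rank(T) ≤ 2.
These bounds meet, so rank(T) = 2.

rank(T) = 2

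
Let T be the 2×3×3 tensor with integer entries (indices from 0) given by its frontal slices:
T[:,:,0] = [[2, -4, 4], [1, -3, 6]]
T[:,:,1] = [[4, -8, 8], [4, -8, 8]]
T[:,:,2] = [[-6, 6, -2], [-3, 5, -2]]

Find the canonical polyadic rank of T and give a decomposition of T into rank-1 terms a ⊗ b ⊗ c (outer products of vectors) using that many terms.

Lower bound: the mode-3 unfolding of T (rows indexed by k, columns by (i,j) = (0,0), (0,1), (0,2), (1,0), (1,1), (1,2)) is [[2, -4, 4, 1, -3, 6], [4, -8, 8, 4, -8, 8], [-6, 6, -2, -3, 5, -2]].
There the 3×3 minor on rows k ∈ {0, 1, 2}, columns (i,j) ∈ {(0,0), (0,1), (1,0)} is det [[2, -4, 1], [4, -8, 4], [-6, 6, -3]] = 24 ≠ 0, so this unfolding has rank ≥ 3; CP rank is at least every unfolding rank, so rank(T) ≥ 3. (This is only a lower bound: in general the CP rank may exceed every unfolding rank, so we still need to exhibit 3 rank-1 terms summing to T.)
Upper bound: T is a sum of 3 rank-1 terms, T = [0, 1] ⊗ [1, -1, -2] ⊗ [-1, 0, -1] + [1, 0] ⊗ [2, -1, -1] ⊗ [0, 0, -2] + [1, 1] ⊗ [1, -2, 2] ⊗ [2, 4, -2] (written with every a and b primitive with positive leading entry and the scale carried by c; CP decompositions are not unique, and this one is verified by expanding entrywise), so rank(T) ≤ 3.
These bounds meet, so rank(T) = 3.

rank(T) = 3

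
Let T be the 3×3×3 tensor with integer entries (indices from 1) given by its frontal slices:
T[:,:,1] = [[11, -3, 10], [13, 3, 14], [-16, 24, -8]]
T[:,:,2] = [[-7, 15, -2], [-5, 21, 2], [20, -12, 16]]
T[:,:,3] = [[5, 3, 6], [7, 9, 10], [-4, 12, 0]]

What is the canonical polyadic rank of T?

Lower bound: the mode-2 unfolding of T (rows indexed by j, columns by (i,k) = (1,1), (1,2), (1,3), (2,1), (2,2), (2,3), (3,1), (3,2), (3,3)) is [[11, -7, 5, 13, -5, 7, -16, 20, -4], [-3, 15, 3, 3, 21, 9, 24, -12, 12], [10, -2, 6, 14, 2, 10, -8, 16, 0]].
There the 2×2 minor on rows j ∈ {1, 2}, columns (i,k) ∈ {(1,1), (1,2)} is det [[11, -7], [-3, 15]] = 144 ≠ 0, so this unfolding has rank ≥ 2; CP rank is at least every unfolding rank, so rank(T) ≥ 2. (Unfolding ranks only ever bound the CP rank from below — rank(T) can be strictly larger than all of them — so the matching upper bound has to come from an explicit 2-term decomposition.)
Upper bound — finding two terms. Write S_k = T[:,:,k] for the frontal slices: S₁ = [[11, -3, 10], [13, 3, 14], [-16, 24, -8]], S₂ = [[-7, 15, -2], [-5, 21, 2], [20, -12, 16]], S₃ = [[5, 3, 6], [7, 9, 10], [-4, 12, 0]].
If T = a₁ ∘ b₁ ∘ c₁ + a₂ ∘ b₂ ∘ c₂ then each S_k = c₁[k]·a₁b₁ᵀ + c₂[k]·a₂b₂ᵀ. S₁ and S₂ are linearly independent, so a₁b₁ᵀ and a₂b₂ᵀ must span the same plane of matrices: they are the rank-1 matrices of the form x·S₁ + y·S₂.
The 2×2 minor of x·S₁ + y·S₂ on rows {1,2}, columns {1,2} is 72·x² − 72·y² = 72·(x − y)(x + y), vanishing at (x:y) = (1:1) and (1:-1).
M₁ = S₁ + S₂ = [[4, 12, 8], [8, 24, 16], [4, 12, 8]] = 4·(1, 2, 1)(1, 3, 2)ᵀ and M₂ = S₁ − S₂ = [[18, -18, 12], [18, -18, 12], [-36, 36, -24]] = 6·(1, 1, -2)(3, -3, 2)ᵀ, so take a₁ = (1, 2, 1), b₁ = (1, 3, 2), a₂ = (1, 1, -2), b₂ = (3, -3, 2).
Each slice is an integer combination of E₁ = a₁b₁ᵀ and E₂ = a₂b₂ᵀ: S₁ = 2·E₁ + 3·E₂, S₂ = 2·E₁ − 3·E₂, S₃ = 2·E₁ + E₂; reading off coefficients, c₁ = (2, 2, 2) and c₂ = (3, -3, 1).
Hence T = (1, 2, 1) ∘ (1, 3, 2) ∘ (2, 2, 2) + (1, 1, -2) ∘ (3, -3, 2) ∘ (3, -3, 1), so rank(T) ≤ 2.
These bounds meet, so rank(T) = 2.
Check entry T[3,2,1] = 24: (1)·(3)·(2) + (-2)·(-3)·(3) = 24.

2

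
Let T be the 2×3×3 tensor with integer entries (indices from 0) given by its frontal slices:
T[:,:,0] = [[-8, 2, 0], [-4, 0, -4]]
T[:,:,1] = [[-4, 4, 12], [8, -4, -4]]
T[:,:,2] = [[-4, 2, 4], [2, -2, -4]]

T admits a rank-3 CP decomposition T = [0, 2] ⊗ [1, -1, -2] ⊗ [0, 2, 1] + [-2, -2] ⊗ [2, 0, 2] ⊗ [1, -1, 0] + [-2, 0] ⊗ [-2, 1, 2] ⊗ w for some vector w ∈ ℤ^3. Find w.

w = [-1, -2, -1]

Subtract the known terms from T to get the rank-1 residual R = [-2, 0] ⊗ [-2, 1, 2] ⊗ w, so R[i,j,k] = a[i]·b[j]·w[k]. Pick indices with nonzero a[0]·b[0] = (-2)·(-2) = 4. Only the fibre through (0,0,·) is needed: R[0,0,:] = T[0,0,:] − Σₗ aₗ[0]bₗ[0]cₗ = [-8, -4, -4] − (0)·(1)·[0, 2, 1] − (-2)·(2)·[1, -1, 0] = [-4, -8, -4]. Then w[k] = R[0,0,k] / 4 for each k, giving w = [-4, -8, -4] / 4 = [-1, -2, -1].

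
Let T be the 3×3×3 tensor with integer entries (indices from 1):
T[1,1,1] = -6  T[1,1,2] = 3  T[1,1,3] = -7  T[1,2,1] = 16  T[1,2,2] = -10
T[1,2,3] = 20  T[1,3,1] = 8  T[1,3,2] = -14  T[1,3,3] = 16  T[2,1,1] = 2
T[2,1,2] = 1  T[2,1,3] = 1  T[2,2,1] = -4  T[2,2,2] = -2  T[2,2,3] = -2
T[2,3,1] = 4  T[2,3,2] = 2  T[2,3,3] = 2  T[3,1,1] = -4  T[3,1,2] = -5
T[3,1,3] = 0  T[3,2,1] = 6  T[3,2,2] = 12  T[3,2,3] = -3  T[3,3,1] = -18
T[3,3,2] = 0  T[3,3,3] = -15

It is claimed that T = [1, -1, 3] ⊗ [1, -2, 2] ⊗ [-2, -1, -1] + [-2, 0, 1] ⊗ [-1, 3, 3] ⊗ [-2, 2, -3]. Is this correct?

Yes

Reconstruct entrywise from the claimed factors. For example, T[2,3,3] = 2 and Σₗ aₗ[2]bₗ[3]cₗ[3] = (-1)·(2)·(-1) + (0)·(3)·(-3) = 2; checking all 27 entries, every one matches. The claim holds.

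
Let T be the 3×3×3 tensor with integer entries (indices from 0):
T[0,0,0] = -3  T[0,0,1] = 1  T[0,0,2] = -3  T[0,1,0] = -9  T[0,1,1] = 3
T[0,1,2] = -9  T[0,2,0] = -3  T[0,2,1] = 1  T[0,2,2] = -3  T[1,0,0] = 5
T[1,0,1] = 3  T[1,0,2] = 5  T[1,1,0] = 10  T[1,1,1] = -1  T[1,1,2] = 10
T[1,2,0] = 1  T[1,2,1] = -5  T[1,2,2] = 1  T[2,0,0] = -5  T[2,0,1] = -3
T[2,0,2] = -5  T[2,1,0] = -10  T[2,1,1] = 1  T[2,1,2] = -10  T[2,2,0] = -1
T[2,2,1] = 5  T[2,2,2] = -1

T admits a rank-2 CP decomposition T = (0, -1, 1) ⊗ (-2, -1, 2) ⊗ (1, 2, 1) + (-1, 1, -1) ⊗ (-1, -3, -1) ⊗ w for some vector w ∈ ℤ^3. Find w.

Subtract the known terms from T to get the rank-1 residual R = (-1, 1, -1) ⊗ (-1, -3, -1) ⊗ w, so R[i,j,k] = a[i]·b[j]·w[k]. Pick indices with nonzero a[0]·b[0] = (-1)·(-1) = 1. Only the fibre through (0,0,·) is needed: R[0,0,:] = T[0,0,:] − Σₗ aₗ[0]bₗ[0]cₗ = [-3, 1, -3] − (0)·(-2)·(1, 2, 1) = [-3, 1, -3]. Then w[k] = R[0,0,k] / 1 for each k, giving w = [-3, 1, -3] / 1 = (-3, 1, -3).

w = (-3, 1, -3)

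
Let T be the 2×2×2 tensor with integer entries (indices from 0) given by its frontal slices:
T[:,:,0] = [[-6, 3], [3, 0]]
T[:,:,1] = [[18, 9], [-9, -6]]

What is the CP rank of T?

Lower bound: in the mode-1 unfolding of T (rows indexed by i, columns by (j,k)) the 2×2 minor on rows i ∈ {0, 1}, columns (j,k) ∈ {(0,0), (1,0)} is det [[-6, 3], [3, 0]] = -9 ≠ 0, so that unfolding has rank ≥ 2 and hence rank(T) ≥ 2 (CP rank is at least every unfolding rank, though it can be larger).
Upper bound: with S_k = T[:,:,k], the two rank-1 terms a₁b₁ᵀ, a₂b₂ᵀ are the rank-1 members of the pencil x·S₀ + y·S₁.
det(x·S₀ + y·S₁) is −9·x² + 36·xy − 27·y² = (-9)·(x − 3·y)(x − y), vanishing at (x:y) = (3:1) and (1:1).
M₁ = 3·S₀ + S₁ = [[0, 18], [0, -6]] = 6·[3, -1][0, 1]ᵀ and M₂ = S₀ + S₁ = [[12, 12], [-6, -6]] = 6·[2, -1][1, 1]ᵀ, so take a₁ = [3, -1], b₁ = [0, 1], a₂ = [2, -1], b₂ = [1, 1].
Each slice is an integer combination of E₁ = a₁b₁ᵀ and E₂ = a₂b₂ᵀ: S₀ = 3·E₁ − 3·E₂, S₁ = −3·E₁ + 9·E₂; reading off coefficients, c₁ = [3, -3] and c₂ = [-3, 9].
Hence T = [3, -1] (x) [0, 1] (x) [3, -3] + [2, -1] (x) [1, 1] (x) [-3, 9], so rank(T) ≤ 2.
These bounds meet, so rank(T) = 2.

2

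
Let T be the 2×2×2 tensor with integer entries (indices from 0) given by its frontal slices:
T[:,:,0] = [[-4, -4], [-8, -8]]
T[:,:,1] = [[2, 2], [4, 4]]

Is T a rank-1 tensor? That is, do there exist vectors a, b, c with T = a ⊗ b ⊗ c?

The mode-1 fibre T[:,0,0] = [-4, -8] gives a = [1, 2] (primitive direction); the mode-2 fibre T[0,:,0] = [-4, -4] gives b = [1, 1]; then c[k] = T[0,0,k] / (a[0]·b[0]) = [-4, 2] / 1 = [-4, 2].
Expanding [1, 2] ⊗ [1, 1] ⊗ [-4, 2] reproduces all 8 entries of T, so T = [1, 2] ⊗ [1, 1] ⊗ [-4, 2] and rank(T) ≤ 1.
Equivalently every frontal slice T[:,:,k] is c[k] times the rank-1 matrix [1, 2] ⊗ [1, 1]. So T has rank 1 (it is nonzero).

Yes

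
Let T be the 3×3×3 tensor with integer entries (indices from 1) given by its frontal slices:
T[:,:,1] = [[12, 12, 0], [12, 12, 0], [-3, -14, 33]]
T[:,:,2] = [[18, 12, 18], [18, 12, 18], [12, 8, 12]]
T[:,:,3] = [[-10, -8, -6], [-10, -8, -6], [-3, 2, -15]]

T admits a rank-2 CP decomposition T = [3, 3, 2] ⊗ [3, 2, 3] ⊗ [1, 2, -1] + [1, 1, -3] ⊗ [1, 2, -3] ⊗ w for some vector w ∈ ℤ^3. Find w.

Subtract the known terms from T to get the rank-1 residual R = [1, 1, -3] ⊗ [1, 2, -3] ⊗ w, so R[i,j,k] = a[i]·b[j]·w[k]. Pick indices with nonzero a[1]·b[1] = (1)·(1) = 1. Only the fibre through (1,1,·) is needed: R[1,1,:] = T[1,1,:] − Σₗ aₗ[1]bₗ[1]cₗ = [12, 18, -10] − (3)·(3)·[1, 2, -1] = [3, 0, -1]. Then w[k] = R[1,1,k] / 1 for each k, giving w = [3, 0, -1] / 1 = [3, 0, -1].

w = [3, 0, -1]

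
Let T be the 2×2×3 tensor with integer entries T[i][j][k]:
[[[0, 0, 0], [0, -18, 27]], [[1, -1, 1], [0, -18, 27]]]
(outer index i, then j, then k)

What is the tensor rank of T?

Lower bound: the mode-2 unfolding of T (rows indexed by j, columns by (i,k) = (0,0), (0,1), (0,2), (1,0), (1,1), (1,2)) is [[0, 0, 0, 1, -1, 1], [0, -18, 27, 0, -18, 27]].
There the 2×2 minor on rows j ∈ {0, 1}, columns (i,k) ∈ {(0,1), (1,0)} is det [[0, 1], [-18, 0]] = 18 ≠ 0, so this unfolding has rank ≥ 2; CP rank is at least every unfolding rank, so rank(T) ≥ 2. (Unfolding ranks only ever bound the CP rank from below — rank(T) can be strictly larger than all of them — so the matching upper bound has to come from an explicit 2-term decomposition.)
Upper bound — finding two terms. Write S_k = T[:,:,k] for the frontal slices: S₀ = [[0, 0], [1, 0]], S₁ = [[0, -18], [-1, -18]], S₂ = [[0, 27], [1, 27]].
If T = a₁ ⊗ b₁ ⊗ c₁ + a₂ ⊗ b₂ ⊗ c₂ then each S_k = c₁[k]·a₁b₁ᵀ + c₂[k]·a₂b₂ᵀ. S₀ and S₁ are linearly independent, so a₁b₁ᵀ and a₂b₂ᵀ must span the same plane of matrices: they are the rank-1 matrices of the form x·S₀ + y·S₁.
det(x·S₀ + y·S₁) is 18·xy − 18·y² = 18·(x − y)(y), vanishing at (x:y) = (1:1) and (1:0).
M₁ = S₀ + S₁ = [[0, -18], [0, -18]] = (-18)·[1, 1][0, 1]ᵀ and M₂ = S₀ = [[0, 0], [1, 0]] = [0, 1][1, 0]ᵀ, so take a₁ = [1, 1], b₁ = [0, 1], a₂ = [0, 1], b₂ = [1, 0].
Each slice is an integer combination of E₁ = a₁b₁ᵀ and E₂ = a₂b₂ᵀ: S₀ = E₂, S₁ = −18·E₁ − E₂, S₂ = 27·E₁ + E₂; reading off coefficients, c₁ = [0, -18, 27] and c₂ = [1, -1, 1].
Hence T = [1, 1] ⊗ [0, 1] ⊗ [0, -18, 27] + [0, 1] ⊗ [1, 0] ⊗ [1, -1, 1], so rank(T) ≤ 2.
These bounds meet, so rank(T) = 2.

2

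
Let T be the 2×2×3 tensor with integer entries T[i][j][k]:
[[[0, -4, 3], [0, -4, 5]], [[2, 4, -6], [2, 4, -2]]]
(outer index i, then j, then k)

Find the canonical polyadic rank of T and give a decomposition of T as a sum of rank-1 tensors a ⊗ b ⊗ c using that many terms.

rank(T) = 3

Lower bound: the mode-3 unfolding of T (rows indexed by k, columns by (i,j) = (0,0), (0,1), (1,0), (1,1)) is [[0, 0, 2, 2], [-4, -4, 4, 4], [3, 5, -6, -2]].
There the 3×3 minor on rows k ∈ {0, 1, 2}, columns (i,j) ∈ {(0,0), (0,1), (1,0)} is det [[0, 0, 2], [-4, -4, 4], [3, 5, -6]] = -16 ≠ 0, so this unfolding has rank ≥ 3; CP rank is at least every unfolding rank, so rank(T) ≥ 3. (This is only a lower bound: in general the CP rank may exceed every unfolding rank, so we still need to exhibit 3 rank-1 terms summing to T.)
Upper bound: T is a sum of 3 rank-1 terms, T = [0, 1] ⊗ [1, 1] ⊗ [2, -4, 4] + [1, -2] ⊗ [1, 1] ⊗ [0, -4, 4] + [1, 2] ⊗ [1, -1] ⊗ [0, 0, -1] (written with every a and b primitive with positive leading entry and the scale carried by c; CP decompositions are not unique, and this one is verified by expanding entrywise), so rank(T) ≤ 3.
These bounds meet, so rank(T) = 3.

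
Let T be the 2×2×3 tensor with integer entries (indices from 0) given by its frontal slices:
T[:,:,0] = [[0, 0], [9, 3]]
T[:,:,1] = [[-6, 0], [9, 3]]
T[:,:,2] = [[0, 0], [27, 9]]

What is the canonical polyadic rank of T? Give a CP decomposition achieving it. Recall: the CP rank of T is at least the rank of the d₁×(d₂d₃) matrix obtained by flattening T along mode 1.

rank(T) = 2

Lower bound: the mode-3 unfolding of T (rows indexed by k, columns by (i,j) = (0,0), (0,1), (1,0), (1,1)) is [[0, 0, 9, 3], [-6, 0, 9, 3], [0, 0, 27, 9]].
There the 2×2 minor on rows k ∈ {0, 1}, columns (i,j) ∈ {(0,0), (1,0)} is det [[0, 9], [-6, 9]] = 54 ≠ 0, so this unfolding has rank ≥ 2; CP rank is at least every unfolding rank, so rank(T) ≥ 2. (Unfolding ranks only ever bound the CP rank from below — rank(T) can be strictly larger than all of them — so the matching upper bound has to come from an explicit 2-term decomposition.)
Upper bound — finding two terms. Write S_k = T[:,:,k] for the frontal slices: S₀ = [[0, 0], [9, 3]], S₁ = [[-6, 0], [9, 3]], S₂ = [[0, 0], [27, 9]].
If T = a₁ ⊗ b₁ ⊗ c₁ + a₂ ⊗ b₂ ⊗ c₂ then each S_k = c₁[k]·a₁b₁ᵀ + c₂[k]·a₂b₂ᵀ. S₀ and S₁ are linearly independent, so a₁b₁ᵀ and a₂b₂ᵀ must span the same plane of matrices: they are the rank-1 matrices of the form x·S₀ + y·S₁.
det(x·S₀ + y·S₁) is −18·xy − 18·y² = (-18)·(y)(x + y), vanishing at (x:y) = (1:0) and (1:-1).
M₁ = S₀ = [[0, 0], [9, 3]] = 3·(0, 1)(3, 1)ᵀ and M₂ = S₀ − S₁ = [[6, 0], [0, 0]] = 6·(1, 0)(1, 0)ᵀ, so take a₁ = (0, 1), b₁ = (3, 1), a₂ = (1, 0), b₂ = (1, 0).
Each slice is an integer combination of E₁ = a₁b₁ᵀ and E₂ = a₂b₂ᵀ: S₀ = 3·E₁, S₁ = 3·E₁ − 6·E₂, S₂ = 9·E₁; reading off coefficients, c₁ = (3, 3, 9) and c₂ = (0, -6, 0).
Hence T = (0, 1) ⊗ (3, 1) ⊗ (3, 3, 9) + (1, 0) ⊗ (1, 0) ⊗ (0, -6, 0), so rank(T) ≤ 2.
These bounds meet, so rank(T) = 2.
Check entry T[1,0,1] = 9: (1)·(3)·(3) + (0)·(1)·(-6) = 9.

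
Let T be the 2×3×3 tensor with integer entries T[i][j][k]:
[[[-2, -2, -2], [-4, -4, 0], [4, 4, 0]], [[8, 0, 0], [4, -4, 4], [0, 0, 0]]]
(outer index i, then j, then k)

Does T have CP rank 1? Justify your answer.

No

The mode-3 unfolding of T (rows indexed by k, columns by (i,j) = (0,0), (0,1), (0,2), (1,0), (1,1), (1,2)) is [[-2, -4, 4, 8, 4, 0], [-2, -4, 4, 0, -4, 0], [-2, 0, 0, 0, 4, 0]].
There the 3×3 minor on rows k ∈ {0, 1, 2}, columns (i,j) ∈ {(0,0), (0,1), (1,0)} is det [[-2, -4, 8], [-2, -4, 0], [-2, 0, 0]] = -64 ≠ 0, so this unfolding has rank ≥ 3; CP rank is at least every unfolding rank, so rank(T) ≥ 3.
In particular rank(T) ≥ 3 > 1, so T is not rank-1.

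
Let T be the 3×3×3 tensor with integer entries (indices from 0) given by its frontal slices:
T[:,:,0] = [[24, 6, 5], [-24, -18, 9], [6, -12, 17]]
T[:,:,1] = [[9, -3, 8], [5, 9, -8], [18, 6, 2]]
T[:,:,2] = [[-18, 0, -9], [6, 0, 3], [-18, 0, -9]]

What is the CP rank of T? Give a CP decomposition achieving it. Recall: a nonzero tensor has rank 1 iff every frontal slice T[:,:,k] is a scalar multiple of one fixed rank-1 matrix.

Lower bound: the mode-2 unfolding of T (rows indexed by j, columns by (i,k) = (0,0), (0,1), (0,2), (1,0), (1,1), (1,2), (2,0), (2,1), (2,2)) is [[24, 9, -18, -24, 5, 6, 6, 18, -18], [6, -3, 0, -18, 9, 0, -12, 6, 0], [5, 8, -9, 9, -8, 3, 17, 2, -9]].
There the 2×2 minor on rows j ∈ {0, 1}, columns (i,k) ∈ {(0,0), (0,1)} is det [[24, 9], [6, -3]] = -126 ≠ 0, so this unfolding has rank ≥ 2; CP rank is at least every unfolding rank, so rank(T) ≥ 2. (Flattening ranks never certify an upper bound on CP rank; for that we must actually write T with 2 rank-1 terms.)
Upper bound — finding two terms. Write S_k = T[:,:,k] for the frontal slices: S₀ = [[24, 6, 5], [-24, -18, 9], [6, -12, 17]], S₁ = [[9, -3, 8], [5, 9, -8], [18, 6, 2]], S₂ = [[-18, 0, -9], [6, 0, 3], [-18, 0, -9]].
If T = a₁ ⊗ b₁ ⊗ c₁ + a₂ ⊗ b₂ ⊗ c₂ then each S_k = c₁[k]·a₁b₁ᵀ + c₂[k]·a₂b₂ᵀ. S₀ and S₁ are linearly independent, so a₁b₁ᵀ and a₂b₂ᵀ must span the same plane of matrices: they are the rank-1 matrices of the form x·S₀ + y·S₁.
The 2×2 minor of x·S₀ + y·S₁ on rows {0,1}, columns {0,1} is −288·x² − 48·xy + 96·y² = (-48)·(3·x + 2·y)(2·x − y), vanishing at (x:y) = (2:-3) and (1:2).
M₁ = 2·S₀ − 3·S₁ = [[21, 21, -14], [-63, -63, 42], [-42, -42, 28]] = 7·[1, -3, -2][3, 3, -2]ᵀ and M₂ = S₀ + 2·S₁ = [[42, 0, 21], [-14, 0, -7], [42, 0, 21]] = 7·[3, -1, 3][2, 0, 1]ᵀ, so take a₁ = [1, -3, -2], b₁ = [3, 3, -2], a₂ = [3, -1, 3], b₂ = [2, 0, 1].
Each slice is an integer combination of E₁ = a₁b₁ᵀ and E₂ = a₂b₂ᵀ: S₀ = 2·E₁ + 3·E₂, S₁ = −E₁ + 2·E₂, S₂ = −3·E₂; reading off coefficients, c₁ = [2, -1, 0] and c₂ = [3, 2, -3].
Hence T = [1, -3, -2] ⊗ [3, 3, -2] ⊗ [2, -1, 0] + [3, -1, 3] ⊗ [2, 0, 1] ⊗ [3, 2, -3], so rank(T) ≤ 2.
These bounds meet, so rank(T) = 2.

rank(T) = 2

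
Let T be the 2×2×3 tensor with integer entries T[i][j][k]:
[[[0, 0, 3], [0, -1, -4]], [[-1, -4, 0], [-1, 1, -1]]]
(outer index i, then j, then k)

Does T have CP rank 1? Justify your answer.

No

The mode-3 unfolding of T (rows indexed by k, columns by (i,j) = (0,0), (0,1), (1,0), (1,1)) is [[0, 0, -1, -1], [0, -1, -4, 1], [3, -4, 0, -1]].
There the 3×3 minor on rows k ∈ {0, 1, 2}, columns (i,j) ∈ {(0,0), (0,1), (1,0)} is det [[0, 0, -1], [0, -1, -4], [3, -4, 0]] = -3 ≠ 0, so this unfolding has rank ≥ 3; CP rank is at least every unfolding rank, so rank(T) ≥ 3.
In particular rank(T) ≥ 3 > 1, so T is not rank-1.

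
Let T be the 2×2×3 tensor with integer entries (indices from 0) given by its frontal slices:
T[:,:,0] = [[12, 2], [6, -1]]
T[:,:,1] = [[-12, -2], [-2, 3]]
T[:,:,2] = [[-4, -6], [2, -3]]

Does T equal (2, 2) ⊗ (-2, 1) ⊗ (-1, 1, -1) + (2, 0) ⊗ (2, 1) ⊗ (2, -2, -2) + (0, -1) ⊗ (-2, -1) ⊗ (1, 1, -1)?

Yes

Reconstruct entrywise from the claimed factors. For example, T[0,1,2] = -6 and Σₗ aₗ[0]bₗ[1]cₗ[2] = (2)·(1)·(-1) + (2)·(1)·(-2) + (0)·(-1)·(-1) = -6; checking all 12 entries, every one matches. The claim holds.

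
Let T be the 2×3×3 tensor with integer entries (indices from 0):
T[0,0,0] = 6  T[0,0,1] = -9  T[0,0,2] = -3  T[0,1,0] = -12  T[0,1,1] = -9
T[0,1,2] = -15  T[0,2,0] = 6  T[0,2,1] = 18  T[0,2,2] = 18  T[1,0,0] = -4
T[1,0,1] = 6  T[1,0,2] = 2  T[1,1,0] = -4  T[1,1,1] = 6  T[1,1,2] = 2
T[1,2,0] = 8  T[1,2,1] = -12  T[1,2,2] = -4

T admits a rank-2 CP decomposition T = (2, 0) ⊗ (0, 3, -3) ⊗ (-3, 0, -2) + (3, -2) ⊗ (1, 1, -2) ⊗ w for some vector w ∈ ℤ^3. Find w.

w = (2, -3, -1)

Subtract the known terms from T to get the rank-1 residual R = (3, -2) ⊗ (1, 1, -2) ⊗ w, so R[i,j,k] = a[i]·b[j]·w[k]. Pick indices with nonzero a[0]·b[0] = (3)·(1) = 3. Only the fibre through (0,0,·) is needed: R[0,0,:] = T[0,0,:] − Σₗ aₗ[0]bₗ[0]cₗ = [6, -9, -3] − (2)·(0)·(-3, 0, -2) = [6, -9, -3]. Then w[k] = R[0,0,k] / 3 for each k, giving w = [6, -9, -3] / 3 = (2, -3, -1).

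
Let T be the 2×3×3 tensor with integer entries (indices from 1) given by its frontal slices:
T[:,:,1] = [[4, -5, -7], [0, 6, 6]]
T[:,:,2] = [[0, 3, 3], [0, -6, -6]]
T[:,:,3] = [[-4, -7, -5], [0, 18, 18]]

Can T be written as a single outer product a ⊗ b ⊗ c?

No

The mode-2 unfolding of T (rows indexed by j, columns by (i,k) = (1,1), (1,2), (1,3), (2,1), (2,2), (2,3)) is [[4, 0, -4, 0, 0, 0], [-5, 3, -7, 6, -6, 18], [-7, 3, -5, 6, -6, 18]].
There the 2×2 minor on rows j ∈ {1, 2}, columns (i,k) ∈ {(1,1), (1,2)} is det [[4, 0], [-5, 3]] = 12 ≠ 0, so this unfolding has rank ≥ 2; CP rank is at least every unfolding rank, so rank(T) ≥ 2.
In particular rank(T) ≥ 2 > 1, so T is not rank-1.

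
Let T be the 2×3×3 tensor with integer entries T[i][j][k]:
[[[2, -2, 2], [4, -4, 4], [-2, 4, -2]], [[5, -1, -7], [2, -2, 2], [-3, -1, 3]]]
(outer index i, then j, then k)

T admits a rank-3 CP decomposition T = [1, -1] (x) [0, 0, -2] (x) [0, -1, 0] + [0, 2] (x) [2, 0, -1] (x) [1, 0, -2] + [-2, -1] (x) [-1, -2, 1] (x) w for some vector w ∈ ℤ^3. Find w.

w = [1, -1, 1]

Subtract the known terms from T to get the rank-1 residual R = [-2, -1] (x) [-1, -2, 1] (x) w, so R[i,j,k] = a[i]·b[j]·w[k]. Pick indices with nonzero a[0]·b[0] = (-2)·(-1) = 2. Only the fibre through (0,0,·) is needed: R[0,0,:] = T[0,0,:] − Σₗ aₗ[0]bₗ[0]cₗ = [2, -2, 2] − (1)·(0)·[0, -1, 0] − (0)·(2)·[1, 0, -2] = [2, -2, 2]. Then w[k] = R[0,0,k] / 2 for each k, giving w = [2, -2, 2] / 2 = [1, -1, 1].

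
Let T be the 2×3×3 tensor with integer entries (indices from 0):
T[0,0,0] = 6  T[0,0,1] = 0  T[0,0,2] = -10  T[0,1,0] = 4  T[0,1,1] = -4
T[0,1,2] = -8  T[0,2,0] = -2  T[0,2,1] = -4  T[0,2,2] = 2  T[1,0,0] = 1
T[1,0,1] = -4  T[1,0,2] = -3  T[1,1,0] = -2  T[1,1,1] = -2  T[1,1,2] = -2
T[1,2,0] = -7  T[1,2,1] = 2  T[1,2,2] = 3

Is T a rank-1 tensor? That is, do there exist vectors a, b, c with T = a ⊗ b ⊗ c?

No

The mode-2 unfolding of T (rows indexed by j, columns by (i,k) = (0,0), (0,1), (0,2), (1,0), (1,1), (1,2)) is [[6, 0, -10, 1, -4, -3], [4, -4, -8, -2, -2, -2], [-2, -4, 2, -7, 2, 3]].
There the 3×3 minor on rows j ∈ {0, 1, 2}, columns (i,k) ∈ {(0,0), (0,1), (1,0)} is det [[6, 0, 1], [4, -4, -2], [-2, -4, -7]] = 96 ≠ 0, so this unfolding has rank ≥ 3; CP rank is at least every unfolding rank, so rank(T) ≥ 3.
In particular rank(T) ≥ 3 > 1, so T is not rank-1.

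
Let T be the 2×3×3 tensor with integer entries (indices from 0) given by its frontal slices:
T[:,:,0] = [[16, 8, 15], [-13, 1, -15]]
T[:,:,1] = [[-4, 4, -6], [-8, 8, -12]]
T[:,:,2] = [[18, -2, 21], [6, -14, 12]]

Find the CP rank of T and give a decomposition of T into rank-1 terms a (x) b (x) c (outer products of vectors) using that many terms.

Lower bound: in the mode-2 unfolding of T (rows indexed by j, columns by (i,k)) the 2×2 minor on rows j ∈ {0, 1}, columns (i,k) ∈ {(0,0), (0,1)} is det [[16, -4], [8, 4]] = 96 ≠ 0, so that unfolding has rank ≥ 2 and hence rank(T) ≥ 2 (CP rank is at least every unfolding rank, though it can be larger).
Upper bound: with S_k = T[:,:,k], the two rank-1 terms a₁b₁ᵀ, a₂b₂ᵀ are the rank-1 members of the pencil x·S₀ + y·S₁.
The 2×2 minor of x·S₀ + y·S₁ on rows {0,1}, columns {0,1} is 120·x² + 240·xy = 120·(x + 2·y)(x), vanishing at (x:y) = (2:-1) and (0:1).
M₁ = 2·S₀ − S₁ = [[36, 12, 36], [-18, -6, -18]] = 6·[2, -1][3, 1, 3]ᵀ and M₂ = S₁ = [[-4, 4, -6], [-8, 8, -12]] = (-2)·[1, 2][2, -2, 3]ᵀ, so take a₁ = [2, -1], b₁ = [3, 1, 3], a₂ = [1, 2], b₂ = [2, -2, 3].
Each slice is an integer combination of E₁ = a₁b₁ᵀ and E₂ = a₂b₂ᵀ: S₀ = 3·E₁ − E₂, S₁ = −2·E₂, S₂ = 2·E₁ + 3·E₂; reading off coefficients, c₁ = [3, 0, 2] and c₂ = [-1, -2, 3].
Hence T = [2, -1] (x) [3, 1, 3] (x) [3, 0, 2] + [1, 2] (x) [2, -2, 3] (x) [-1, -2, 3], so rank(T) ≤ 2.
These bounds meet, so rank(T) = 2.

rank(T) = 2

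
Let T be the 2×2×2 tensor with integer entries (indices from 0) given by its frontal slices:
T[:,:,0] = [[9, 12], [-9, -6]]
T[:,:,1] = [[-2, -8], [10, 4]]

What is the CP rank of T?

2

Lower bound: the mode-3 unfolding of T (rows indexed by k, columns by (i,j) = (0,0), (0,1), (1,0), (1,1)) is [[9, 12, -9, -6], [-2, -8, 10, 4]].
There the 2×2 minor on rows k ∈ {0, 1}, columns (i,j) ∈ {(0,0), (0,1)} is det [[9, 12], [-2, -8]] = -48 ≠ 0, so this unfolding has rank ≥ 2; CP rank is at least every unfolding rank, so rank(T) ≥ 2. (This is only a lower bound: in general the CP rank may exceed every unfolding rank, so we still need to exhibit 2 rank-1 terms summing to T.)
Upper bound — finding two terms. Write S_k = T[:,:,k] for the frontal slices: S₀ = [[9, 12], [-9, -6]], S₁ = [[-2, -8], [10, 4]].
If T = a₁ ∘ b₁ ∘ c₁ + a₂ ∘ b₂ ∘ c₂ then each S_k = c₁[k]·a₁b₁ᵀ + c₂[k]·a₂b₂ᵀ. S₀ and S₁ are linearly independent, so a₁b₁ᵀ and a₂b₂ᵀ must span the same plane of matrices: they are the rank-1 matrices of the form x·S₀ + y·S₁.
det(x·S₀ + y·S₁) is 54·x² − 144·xy + 72·y² = 18·(3·x − 2·y)(x − 2·y), vanishing at (x:y) = (2:3) and (2:1).
M₁ = 2·S₀ + 3·S₁ = [[12, 0], [12, 0]] = 12·(1, 1)(1, 0)ᵀ and M₂ = 2·S₀ + S₁ = [[16, 16], [-8, -8]] = 8·(2, -1)(1, 1)ᵀ, so take a₁ = (1, 1), b₁ = (1, 0), a₂ = (2, -1), b₂ = (1, 1).
Each slice is an integer combination of E₁ = a₁b₁ᵀ and E₂ = a₂b₂ᵀ: S₀ = −3·E₁ + 6·E₂, S₁ = 6·E₁ − 4·E₂; reading off coefficients, c₁ = (-3, 6) and c₂ = (6, -4).
Hence T = (1, 1) ∘ (1, 0) ∘ (-3, 6) + (2, -1) ∘ (1, 1) ∘ (6, -4), so rank(T) ≤ 2.
These bounds meet, so rank(T) = 2.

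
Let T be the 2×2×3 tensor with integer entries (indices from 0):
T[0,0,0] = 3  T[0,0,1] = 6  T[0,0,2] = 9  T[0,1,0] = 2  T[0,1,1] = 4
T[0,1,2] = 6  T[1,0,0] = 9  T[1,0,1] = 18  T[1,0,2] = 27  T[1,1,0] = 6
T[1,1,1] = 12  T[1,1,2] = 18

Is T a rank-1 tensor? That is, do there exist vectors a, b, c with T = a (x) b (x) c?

Yes

If T = a (x) b (x) c then every fibre of T is a multiple of the corresponding factor, so read the factors off the fibres through the nonzero entry T[0,0,0] = 3.
The mode-1 fibre T[:,0,0] = [3, 9] gives a = [1, 3] (primitive direction); the mode-2 fibre T[0,:,0] = [3, 2] gives b = [3, 2]; then c[k] = T[0,0,k] / (a[0]·b[0]) = [3, 6, 9] / 3 = [1, 2, 3].
Expanding [1, 3] (x) [3, 2] (x) [1, 2, 3] reproduces all 12 entries of T, so T = [1, 3] (x) [3, 2] (x) [1, 2, 3] and rank(T) ≤ 1.
Equivalently every frontal slice T[:,:,k] is c[k] times the rank-1 matrix [1, 3] (x) [3, 2]. So T has rank 1 (it is nonzero).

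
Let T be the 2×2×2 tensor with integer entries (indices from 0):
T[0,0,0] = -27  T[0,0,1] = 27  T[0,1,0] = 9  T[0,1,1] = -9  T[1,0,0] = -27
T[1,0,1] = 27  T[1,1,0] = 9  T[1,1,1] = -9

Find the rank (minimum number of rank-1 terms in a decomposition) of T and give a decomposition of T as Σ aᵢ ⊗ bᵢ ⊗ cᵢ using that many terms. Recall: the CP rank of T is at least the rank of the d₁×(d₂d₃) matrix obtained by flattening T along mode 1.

Lower bound: T ≠ 0 (e.g. T[0,0,0] = -27), so rank(T) ≥ 1.
Upper bound: if T = a ⊗ b ⊗ c then every fibre of T is a multiple of the corresponding factor, so read the factors off the fibres through the nonzero entry T[0,0,0] = -27.
The mode-1 fibre T[:,0,0] = [-27, -27] gives a = [1, 1] (primitive direction); the mode-2 fibre T[0,:,0] = [-27, 9] gives b = [3, -1]; then c[k] = T[0,0,k] / (a[0]·b[0]) = [-27, 27] / 3 = [-9, 9].
Expanding [1, 1] ⊗ [3, -1] ⊗ [-9, 9] reproduces all 8 entries of T, so T = [1, 1] ⊗ [3, -1] ⊗ [-9, 9] and rank(T) ≤ 1.
These bounds meet, so rank(T) = 1.

rank(T) = 1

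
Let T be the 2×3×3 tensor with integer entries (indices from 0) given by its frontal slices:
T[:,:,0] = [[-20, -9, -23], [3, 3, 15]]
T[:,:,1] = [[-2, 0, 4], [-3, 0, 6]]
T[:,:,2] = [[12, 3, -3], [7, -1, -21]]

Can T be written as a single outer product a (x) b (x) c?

The mode-1 unfolding of T (rows indexed by i, columns by (j,k) = (0,0), (0,1), (0,2), (1,0), (1,1), (1,2), (2,0), (2,1), (2,2)) is [[-20, -2, 12, -9, 0, 3, -23, 4, -3], [3, -3, 7, 3, 0, -1, 15, 6, -21]].
There the 2×2 minor on rows i ∈ {0, 1}, columns (j,k) ∈ {(0,0), (0,1)} is det [[-20, -2], [3, -3]] = 66 ≠ 0, so this unfolding has rank ≥ 2; CP rank is at least every unfolding rank, so rank(T) ≥ 2.
In particular rank(T) ≥ 2 > 1, so T is not rank-1.

No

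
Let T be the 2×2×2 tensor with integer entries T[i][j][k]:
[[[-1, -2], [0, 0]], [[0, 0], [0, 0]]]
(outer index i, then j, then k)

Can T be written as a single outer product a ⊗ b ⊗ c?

Yes

The mode-1 fibre T[:,0,0] = [-1, 0] gives a = [1, 0] (primitive direction); the mode-2 fibre T[0,:,0] = [-1, 0] gives b = [1, 0]; then c[k] = T[0,0,k] / (a[0]·b[0]) = [-1, -2] / 1 = [-1, -2].
Expanding [1, 0] ⊗ [1, 0] ⊗ [-1, -2] reproduces all 8 entries of T, so T = [1, 0] ⊗ [1, 0] ⊗ [-1, -2] and rank(T) ≤ 1.
Equivalently every frontal slice T[:,:,k] is c[k] times the rank-1 matrix [1, 0] ⊗ [1, 0]. So T has rank 1 (it is nonzero).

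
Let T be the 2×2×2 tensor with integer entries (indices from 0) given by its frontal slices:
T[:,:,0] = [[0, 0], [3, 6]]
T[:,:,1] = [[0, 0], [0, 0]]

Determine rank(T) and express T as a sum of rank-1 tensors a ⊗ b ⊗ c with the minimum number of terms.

Lower bound: T ≠ 0 (e.g. T[1,0,0] = 3), so rank(T) ≥ 1.
Upper bound: if T = a ⊗ b ⊗ c then every fibre of T is a multiple of the corresponding factor, so read the factors off the fibres through the nonzero entry T[1,0,0] = 3.
The mode-1 fibre T[:,0,0] = [0, 3] gives a = [0, 1] (primitive direction); the mode-2 fibre T[1,:,0] = [3, 6] gives b = [1, 2]; then c[k] = T[1,0,k] / (a[1]·b[0]) = [3, 0] / 1 = [3, 0].
Expanding [0, 1] ⊗ [1, 2] ⊗ [3, 0] reproduces all 8 entries of T, so T = [0, 1] ⊗ [1, 2] ⊗ [3, 0] and rank(T) ≤ 1.
These bounds meet, so rank(T) = 1.

rank(T) = 1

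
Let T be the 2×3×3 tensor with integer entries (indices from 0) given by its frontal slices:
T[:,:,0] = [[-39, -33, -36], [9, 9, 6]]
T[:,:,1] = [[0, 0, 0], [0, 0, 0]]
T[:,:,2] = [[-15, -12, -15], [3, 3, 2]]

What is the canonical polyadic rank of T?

Lower bound: the mode-3 unfolding of T (rows indexed by k, columns by (i,j) = (0,0), (0,1), (0,2), (1,0), (1,1), (1,2)) is [[-39, -33, -36, 9, 9, 6], [0, 0, 0, 0, 0, 0], [-15, -12, -15, 3, 3, 2]].
There the 2×2 minor on rows k ∈ {0, 2}, columns (i,j) ∈ {(0,0), (0,1)} is det [[-39, -33], [-15, -12]] = -27 ≠ 0, so this unfolding has rank ≥ 2; CP rank is at least every unfolding rank, so rank(T) ≥ 2. (Flattening ranks never certify an upper bound on CP rank; for that we must actually write T with 2 rank-1 terms.)
Upper bound — finding two terms. Write S_k = T[:,:,k] for the frontal slices: S₀ = [[-39, -33, -36], [9, 9, 6]], S₁ = [[0, 0, 0], [0, 0, 0]], S₂ = [[-15, -12, -15], [3, 3, 2]].
If T = a₁ ⊗ b₁ ⊗ c₁ + a₂ ⊗ b₂ ⊗ c₂ then each S_k = c₁[k]·a₁b₁ᵀ + c₂[k]·a₂b₂ᵀ. S₀ and S₂ are linearly independent, so a₁b₁ᵀ and a₂b₂ᵀ must span the same plane of matrices: they are the rank-1 matrices of the form x·S₀ + y·S₂.
The 2×2 minor of x·S₀ + y·S₂ on rows {0,1}, columns {0,1} is −54·x² − 45·xy − 9·y² = (-9)·(2·x + y)(3·x + y), vanishing at (x:y) = (1:-2) and (1:-3).
M₁ = S₀ − 2·S₂ = [[-9, -9, -6], [3, 3, 2]] = −[3, -1][3, 3, 2]ᵀ and M₂ = S₀ − 3·S₂ = [[6, 3, 9], [0, 0, 0]] = 3·[1, 0][2, 1, 3]ᵀ, so take a₁ = [3, -1], b₁ = [3, 3, 2], a₂ = [1, 0], b₂ = [2, 1, 3].
Each slice is an integer combination of E₁ = a₁b₁ᵀ and E₂ = a₂b₂ᵀ: S₀ = −3·E₁ − 6·E₂, S₁ = 0, S₂ = −E₁ − 3·E₂; reading off coefficients, c₁ = [-3, 0, -1] and c₂ = [-6, 0, -3].
Hence T = [3, -1] ⊗ [3, 3, 2] ⊗ [-3, 0, -1] + [1, 0] ⊗ [2, 1, 3] ⊗ [-6, 0, -3], so rank(T) ≤ 2.
These bounds meet, so rank(T) = 2.

2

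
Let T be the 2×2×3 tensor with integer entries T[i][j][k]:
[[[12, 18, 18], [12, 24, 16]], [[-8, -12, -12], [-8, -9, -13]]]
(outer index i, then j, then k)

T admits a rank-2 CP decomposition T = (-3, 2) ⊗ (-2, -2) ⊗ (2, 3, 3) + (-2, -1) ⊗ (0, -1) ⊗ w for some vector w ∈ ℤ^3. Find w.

w = (0, 3, -1)

Subtract the known terms from T to get the rank-1 residual R = (-2, -1) ⊗ (0, -1) ⊗ w, so R[i,j,k] = a[i]·b[j]·w[k]. Pick indices with nonzero a[0]·b[1] = (-2)·(-1) = 2. Only the fibre through (0,1,·) is needed: R[0,1,:] = T[0,1,:] − Σₗ aₗ[0]bₗ[1]cₗ = [12, 24, 16] − (-3)·(-2)·(2, 3, 3) = [0, 6, -2]. Then w[k] = R[0,1,k] / 2 for each k, giving w = [0, 6, -2] / 2 = (0, 3, -1).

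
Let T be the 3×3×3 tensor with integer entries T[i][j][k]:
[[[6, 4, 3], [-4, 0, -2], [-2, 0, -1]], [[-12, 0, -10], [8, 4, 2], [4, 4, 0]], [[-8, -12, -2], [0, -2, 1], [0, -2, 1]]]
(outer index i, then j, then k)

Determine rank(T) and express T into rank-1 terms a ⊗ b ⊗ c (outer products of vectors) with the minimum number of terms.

rank(T) = 3

Lower bound: the mode-3 unfolding of T (rows indexed by k, columns by (i,j) = (0,0), (0,1), (0,2), (1,0), (1,1), (1,2), (2,0), (2,1), (2,2)) is [[6, -4, -2, -12, 8, 4, -8, 0, 0], [4, 0, 0, 0, 4, 4, -12, -2, -2], [3, -2, -1, -10, 2, 0, -2, 1, 1]].
There the 3×3 minor on rows k ∈ {0, 1, 2}, columns (i,j) ∈ {(0,0), (0,1), (1,0)} is det [[6, -4, -12], [4, 0, 0], [3, -2, -10]] = -64 ≠ 0, so this unfolding has rank ≥ 3; CP rank is at least every unfolding rank, so rank(T) ≥ 3. (This is only a lower bound: in general the CP rank may exceed every unfolding rank, so we still need to exhibit 3 rank-1 terms summing to T.)
Upper bound: T is a sum of 3 rank-1 terms, T = (0, 2, -1) ⊗ (2, 1, 1) ⊗ (0, 2, -1) + (1, -2, -2) ⊗ (1, 0, 0) ⊗ (4, 4, 2) + (1, -2, 0) ⊗ (1, -2, -1) ⊗ (2, 0, 1) (one valid choice — decompositions are not unique — normalised so each a, b is primitive with positive first nonzero entry; check it by expanding all entries), so rank(T) ≤ 3.
These bounds meet, so rank(T) = 3.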